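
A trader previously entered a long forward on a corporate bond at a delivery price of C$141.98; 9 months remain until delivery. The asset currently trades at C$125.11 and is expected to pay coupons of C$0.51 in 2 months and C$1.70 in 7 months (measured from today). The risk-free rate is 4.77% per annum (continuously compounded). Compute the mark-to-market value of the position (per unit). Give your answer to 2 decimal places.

-C$14.04

PV(remaining coupons) I = 0.51·e^(−0.0477·2/12) + 1.70·e^(−0.0477·7/12) = 2.1593
Current forward F = (S − I)·e^(rT) = (125.11 − 2.1593)·e^(0.0477·9/12) = 122.9507 × 1.036423 = 127.4289
Value (long) = (F − K)·e^(−rT) = (127.4289 − 141.98) × 0.964857 = -14.0397
Value = -C$14.04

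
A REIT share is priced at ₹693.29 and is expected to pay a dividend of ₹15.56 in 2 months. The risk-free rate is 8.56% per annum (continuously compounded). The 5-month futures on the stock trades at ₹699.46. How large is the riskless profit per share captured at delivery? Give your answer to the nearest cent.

PV(dividends) I = 15.56·e^(−0.0856·2/12) = 15.3396
Fair futures F* = (S − I)·e^(rT) = (693.29 − 15.3396)·e^0.035667 = 677.9504 × 1.036311 = 702.5675
Market ₹699.46 < fair 702.5675: forward underpriced → reverse cash-and-carry (short the stock, invest proceeds at r, pay the dividends, go long the forward).
Profit at T = |F_mkt − F*| = |699.46 − 702.5675| = ₹3.11 per share

₹3.11 per share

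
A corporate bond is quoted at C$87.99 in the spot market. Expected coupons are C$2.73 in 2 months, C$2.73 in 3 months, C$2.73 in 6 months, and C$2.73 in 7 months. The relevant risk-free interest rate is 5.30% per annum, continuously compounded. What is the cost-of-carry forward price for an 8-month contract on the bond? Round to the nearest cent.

C$80.06

PV(coupons) I = 2.73·e^(−0.0530·2/12) + 2.73·e^(−0.0530·3/12) + 2.73·e^(−0.0530·6/12) + 2.73·e^(−0.0530·7/12)
I = 2.7060 + 2.6941 + 2.6586 + 2.6469 = 10.7056
F = (S − I)·e^(rT) = (87.99 − 10.7056) · e^(0.0530·8/12)
= 77.2844 · e^0.035333 = 77.2844 × 1.035965 = C$80.06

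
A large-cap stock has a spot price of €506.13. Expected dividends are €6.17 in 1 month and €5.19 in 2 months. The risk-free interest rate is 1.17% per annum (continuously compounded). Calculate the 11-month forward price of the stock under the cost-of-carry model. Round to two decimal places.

€500.12

PV(dividends) I = 6.17·e^(−0.0117·1/12) + 5.19·e^(−0.0117·2/12)
I = 6.1640 + 5.1799 = 11.3439
F = (S − I)·e^(rT) = (506.13 − 11.3439) · e^(0.0117·11/12)
= 494.7861 · e^0.010725 = 494.7861 × 1.010783 = €500.12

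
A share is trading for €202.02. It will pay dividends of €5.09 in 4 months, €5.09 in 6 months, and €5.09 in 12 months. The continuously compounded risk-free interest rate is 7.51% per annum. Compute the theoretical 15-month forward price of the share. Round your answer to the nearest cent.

€205.88

PV(dividends) I = 5.09·e^(−0.0751·4/12) + 5.09·e^(−0.0751·6/12) + 5.09·e^(−0.0751·12/12)
I = 4.9642 + 4.9024 + 4.7217 = 14.5883
F = (S − I)·e^(rT) = (202.02 − 14.5883) · e^(0.0751·15/12)
= 187.4317 · e^0.093875 = 187.4317 × 1.098422 = €205.88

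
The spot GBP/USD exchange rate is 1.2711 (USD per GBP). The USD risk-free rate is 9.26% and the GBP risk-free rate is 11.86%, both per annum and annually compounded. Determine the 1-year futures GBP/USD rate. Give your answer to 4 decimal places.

1.2416

By covered interest parity, F = S · (1+r_USD)^T / (1+r_GBP)^T
= 1.2711 × 1.092600 / 1.118600 = 1.2711 × 0.976757
F = 1.2416 USD per GBP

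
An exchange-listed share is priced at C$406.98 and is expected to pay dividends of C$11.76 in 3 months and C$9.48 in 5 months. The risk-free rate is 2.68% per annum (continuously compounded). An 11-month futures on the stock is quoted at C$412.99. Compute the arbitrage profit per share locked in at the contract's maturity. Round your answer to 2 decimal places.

PV(dividends) I = 11.76·e^(−0.0268·3/12) + 9.48·e^(−0.0268·5/12) = 21.0562
Fair futures F* = (S − I)·e^(rT) = (406.98 − 21.0562)·e^0.024567 = 385.9238 × 1.024871 = 395.5221
Market C$412.99 > fair 395.5221: forward overpriced → cash-and-carry (borrow at r, buy the stock and collect the dividends, short the forward).
Profit at T = |F_mkt − F*| = |412.99 − 395.5221| = C$17.47 per share

C$17.47 per share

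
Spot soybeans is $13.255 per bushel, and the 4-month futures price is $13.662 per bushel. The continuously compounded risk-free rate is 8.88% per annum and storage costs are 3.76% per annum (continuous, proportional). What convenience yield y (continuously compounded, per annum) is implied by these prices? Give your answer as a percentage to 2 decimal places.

F = S·e^((r+u−y)T) ⇒ (r+u−y) = ln(F/S)/T
ln(13.662/13.255) = 0.030243; /T ⇒ 0.090729
y = r + u − ln(F/S)/T = 0.0888 + 0.0376 − 0.090729 = 0.035671
y = 3.57%

3.57%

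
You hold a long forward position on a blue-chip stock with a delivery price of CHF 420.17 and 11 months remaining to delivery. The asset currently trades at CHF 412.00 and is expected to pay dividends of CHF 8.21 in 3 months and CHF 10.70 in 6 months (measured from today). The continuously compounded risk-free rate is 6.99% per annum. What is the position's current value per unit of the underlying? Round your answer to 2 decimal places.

-CHF 0.49

PV(remaining dividends) I = 8.21·e^(−0.0699·3/12) + 10.70·e^(−0.0699·6/12) = 18.4003
Current forward F = (S − I)·e^(rT) = (412.00 − 18.4003)·e^(0.0699·11/12) = 393.5997 × 1.066172 = 419.6450
Value (long) = (F − K)·e^(−rT) = (419.6450 − 420.17) × 0.937935 = -0.4924
Value = -CHF 0.49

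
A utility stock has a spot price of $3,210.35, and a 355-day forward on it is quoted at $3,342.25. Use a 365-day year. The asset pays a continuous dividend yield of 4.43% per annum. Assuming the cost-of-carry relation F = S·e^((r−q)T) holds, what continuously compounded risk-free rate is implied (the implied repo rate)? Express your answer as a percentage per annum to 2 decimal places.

From F = S·e^((r−q)T): (r − q) = ln(F/S)/T
ln(3342.25/3210.35) = ln(1.041086) = 0.040264
(r − q) = 0.040264 / (355/365) = 0.041398
r = ln(F/S)/T + q = 0.041398 + 0.0443 = 0.085698
r = 8.57%

8.57%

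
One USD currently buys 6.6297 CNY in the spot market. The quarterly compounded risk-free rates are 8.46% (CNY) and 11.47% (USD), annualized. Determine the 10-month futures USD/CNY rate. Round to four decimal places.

6.4694

By covered interest parity, F = S · (1+r_CNY/4)^(4T) / (1+r_USD/4)^(4T)
= 6.6297 × 1.072256 / 1.098822 = 6.6297 × 0.975823
F = 6.4694 CNY per USD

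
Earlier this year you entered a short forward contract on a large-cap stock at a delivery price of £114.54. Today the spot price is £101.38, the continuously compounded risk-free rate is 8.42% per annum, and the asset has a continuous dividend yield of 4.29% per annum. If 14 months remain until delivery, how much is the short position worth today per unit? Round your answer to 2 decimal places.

Current fair forward for the remaining 14 months: F = S·e^((r − q)·T), (r − q) = 0.0842 − 0.0429 = 0.0413
F = 101.38 · e^(0.0413 × 14/12) = 101.38 × 1.049363 = 106.3844
Value of long forward = (F − K)·e^(−rT) = (106.3844 − 114.54) · e^(−0.0842·14/12)
= -8.1556 × 0.906437 = -7.39
Short position value = −(long value) = £7.39

£7.39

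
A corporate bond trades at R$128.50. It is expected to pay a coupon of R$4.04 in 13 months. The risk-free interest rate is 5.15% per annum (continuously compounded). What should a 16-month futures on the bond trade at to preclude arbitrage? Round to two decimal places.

R$133.54

PV(coupons) I = 4.04·e^(−0.0515·13/12)
I = 3.8208
F = (S − I)·e^(rT) = (128.50 − 3.8208) · e^(0.0515·16/12)
= 124.6792 · e^0.068667 = 124.6792 × 1.071079 = R$133.54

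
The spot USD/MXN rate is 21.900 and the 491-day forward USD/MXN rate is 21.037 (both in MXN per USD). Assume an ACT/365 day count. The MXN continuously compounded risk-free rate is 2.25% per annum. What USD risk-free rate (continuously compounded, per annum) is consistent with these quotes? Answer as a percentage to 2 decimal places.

F = S·e^((r_MXN − r_USD)T) ⇒ r_USD = r_MXN − ln(F/S)/T
ln(21.037/21.900) = -0.040204; /(491/365) = -0.029887
r_USD = 0.0225 + 0.029887 = 0.052387
r_USD = 5.24%

5.24%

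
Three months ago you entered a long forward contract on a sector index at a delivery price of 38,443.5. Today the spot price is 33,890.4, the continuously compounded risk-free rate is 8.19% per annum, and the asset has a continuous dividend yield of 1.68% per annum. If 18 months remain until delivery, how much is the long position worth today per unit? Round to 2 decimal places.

Current fair forward for the remaining 18 months: F = S·e^((r − q)·T), (r − q) = 0.0819 − 0.0168 = 0.0651
F = 33890.4 · e^(0.0651 × 18/12) = 33890.4 × 1.10257682 = 37366.7695
Value of long forward = (F − K)·e^(−rT) = (37366.7695 − 38443.5) · e^(−0.0819·18/12)
= -1076.7305 × 0.88439631 = -952.26

-952.26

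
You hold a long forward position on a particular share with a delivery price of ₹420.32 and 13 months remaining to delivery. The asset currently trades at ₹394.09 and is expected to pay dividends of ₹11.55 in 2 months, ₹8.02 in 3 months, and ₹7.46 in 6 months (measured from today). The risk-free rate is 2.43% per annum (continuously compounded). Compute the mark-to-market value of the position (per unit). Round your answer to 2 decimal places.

PV(remaining dividends) I = 11.55·e^(−0.0243·2/12) + 8.02·e^(−0.0243·3/12) + 7.46·e^(−0.0243·6/12) = 26.8447
Current forward F = (S − I)·e^(rT) = (394.09 − 26.8447)·e^(0.0243·13/12) = 367.2453 × 1.026675 = 377.0416
Value (long) = (F − K)·e^(−rT) = (377.0416 − 420.32) × 0.974018 = -42.1539
Value = -₹42.15

-₹42.15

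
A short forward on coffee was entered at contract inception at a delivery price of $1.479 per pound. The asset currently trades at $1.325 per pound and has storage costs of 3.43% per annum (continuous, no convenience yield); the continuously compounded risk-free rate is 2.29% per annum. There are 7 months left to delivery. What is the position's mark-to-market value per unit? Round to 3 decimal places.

$0.108 per pound

Current fair forward for the remaining 7 months: F = S·e^((r + u)·T), (r + u) = 0.0229 + 0.0343 = 0.0572
F = 1.325 · e^(0.0572 × 7/12) = 1.325 × 1.033930 = 1.3700
Value of long forward = (F − K)·e^(−rT) = (1.3700 − 1.479) · e^(−0.0229·7/12)
= -0.1090 × 0.986730 = -0.108
Short position value = −(long value) = $0.108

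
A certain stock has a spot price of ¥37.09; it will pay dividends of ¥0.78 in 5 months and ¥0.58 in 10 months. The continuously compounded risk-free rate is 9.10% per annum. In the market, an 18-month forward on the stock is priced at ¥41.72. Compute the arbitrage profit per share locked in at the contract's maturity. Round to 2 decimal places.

¥0.68 per share

PV(dividends) I = 0.78·e^(−0.0910·5/12) + 0.58·e^(−0.0910·10/12) = 1.2886
Fair forward F* = (S − I)·e^(rT) = (37.09 − 1.2886)·e^0.136500 = 35.8014 × 1.146255 = 41.0375
Market ¥41.72 > fair 41.0375: forward overpriced → cash-and-carry (borrow at r, buy the stock and collect the dividends, short the forward).
Profit at T = |F_mkt − F*| = |41.72 − 41.0375| = ¥0.68 per share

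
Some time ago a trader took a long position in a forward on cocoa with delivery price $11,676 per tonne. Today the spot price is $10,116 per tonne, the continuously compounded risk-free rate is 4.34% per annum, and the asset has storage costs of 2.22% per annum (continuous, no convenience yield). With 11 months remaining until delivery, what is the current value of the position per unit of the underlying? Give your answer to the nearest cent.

-$896.64 per tonne

Current fair forward for the remaining 11 months: F = S·e^((r + u)·T), (r + u) = 0.0434 + 0.0222 = 0.0656
F = 10116 · e^(0.0656 × 11/12) = 10116 × 1.06197813 = 10742.9708
Value of long forward = (F − K)·e^(−rT) = (10742.9708 − 11676) · e^(−0.0434·11/12)
= -933.0292 × 0.96099763 = -896.64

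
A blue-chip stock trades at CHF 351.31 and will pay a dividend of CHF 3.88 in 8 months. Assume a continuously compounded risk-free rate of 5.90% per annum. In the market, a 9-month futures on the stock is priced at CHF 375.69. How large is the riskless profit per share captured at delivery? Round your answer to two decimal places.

PV(dividends) I = 3.88·e^(−0.0590·8/12) = 3.7303
Fair futures F* = (S − I)·e^(rT) = (351.31 − 3.7303)·e^0.044250 = 347.5797 × 1.045244 = 363.3056
Market CHF 375.69 > fair 363.3056: forward overpriced → cash-and-carry (borrow at r, buy the stock and collect the dividends, short the forward).
Profit at T = |F_mkt − F*| = |375.69 − 363.3056| = CHF 12.38 per share

CHF 12.38 per share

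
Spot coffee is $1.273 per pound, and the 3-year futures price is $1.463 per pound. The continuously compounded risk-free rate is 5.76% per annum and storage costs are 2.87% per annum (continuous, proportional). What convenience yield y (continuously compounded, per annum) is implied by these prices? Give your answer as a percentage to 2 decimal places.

3.99%

F = S·e^((r+u−y)T) ⇒ (r+u−y) = ln(F/S)/T
ln(1.463/1.273) = 0.139113; /T ⇒ 0.046371
y = r + u − ln(F/S)/T = 0.0576 + 0.0287 − 0.046371 = 0.039929
y = 3.99%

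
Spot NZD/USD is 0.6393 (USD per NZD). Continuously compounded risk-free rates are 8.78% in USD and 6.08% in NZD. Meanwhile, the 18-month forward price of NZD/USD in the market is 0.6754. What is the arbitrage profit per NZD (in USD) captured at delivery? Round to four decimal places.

Fair forward: F* = S·e^(carry·T), with carry = (r_USD − r_NZD) = 0.0878 − 0.0608 = 0.0270
F* = 0.6393 · e^(0.0270 × 18/12) = 0.6393 · e^0.040500 = 0.6393 × 1.041331 = 0.6657
Market 0.6754 > fair 0.6657: forward overpriced → cash-and-carry (buy spot, short the forward).
At maturity, profit = |F_mkt − F*| = |0.6754 − 0.6657| = 0.0097 per NZD (in USD)

0.0097 per NZD (in USD)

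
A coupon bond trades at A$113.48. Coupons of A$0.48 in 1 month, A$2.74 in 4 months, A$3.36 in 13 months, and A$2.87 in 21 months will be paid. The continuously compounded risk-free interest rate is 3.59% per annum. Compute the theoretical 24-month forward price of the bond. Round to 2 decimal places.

PV(coupons) I = 0.48·e^(−0.0359·1/12) + 2.74·e^(−0.0359·4/12) + 3.36·e^(−0.0359·13/12) + 2.87·e^(−0.0359·21/12)
I = 0.4786 + 2.7074 + 3.2318 + 2.6952 = 9.1130
F = (S − I)·e^(rT) = (113.48 − 9.1130) · e^(0.0359·24/12)
= 104.3670 · e^0.071800 = 104.3670 × 1.074440 = A$112.14

A$112.14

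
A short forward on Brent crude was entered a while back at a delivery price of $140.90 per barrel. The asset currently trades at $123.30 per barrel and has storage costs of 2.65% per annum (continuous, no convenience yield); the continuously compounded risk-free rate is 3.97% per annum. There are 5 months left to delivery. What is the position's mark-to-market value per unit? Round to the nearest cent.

Current fair forward for the remaining 5 months: F = S·e^((r + u)·T), (r + u) = 0.0397 + 0.0265 = 0.0662
F = 123.30 · e^(0.0662 × 5/12) = 123.30 × 1.027967 = 126.7483
Value of long forward = (F − K)·e^(−rT) = (126.7483 − 140.90) · e^(−0.0397·5/12)
= -14.1517 × 0.983594 = -13.92
Short position value = −(long value) = $13.92

$13.92 per barrel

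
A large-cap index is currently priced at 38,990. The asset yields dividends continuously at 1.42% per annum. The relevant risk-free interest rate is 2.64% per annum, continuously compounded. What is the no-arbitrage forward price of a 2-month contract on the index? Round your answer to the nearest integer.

39,069

F = S·e^((r − q)T) = 38990 · e^((0.0264 − 0.0142) × 2/12)
= 38990 · e^0.002033 = 38990 × 1.002035
F = 39,069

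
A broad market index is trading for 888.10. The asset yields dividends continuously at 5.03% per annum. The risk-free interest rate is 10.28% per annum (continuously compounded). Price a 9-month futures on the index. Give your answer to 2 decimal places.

923.77

F = S·e^((r − q)T) = 888.10 · e^((0.1028 − 0.0503) × 9/12)
= 888.10 · e^0.039375 = 888.10 × 1.040160
F = 923.77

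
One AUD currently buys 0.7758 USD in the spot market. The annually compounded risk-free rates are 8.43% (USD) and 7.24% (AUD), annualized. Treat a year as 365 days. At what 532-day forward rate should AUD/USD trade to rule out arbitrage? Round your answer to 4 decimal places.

By covered interest parity, F = S · (1+r_USD)^T / (1+r_AUD)^T
= 0.7758 × 1.125205 / 1.107251 = 0.7758 × 1.016215
F = 0.7884 USD per AUD

0.7884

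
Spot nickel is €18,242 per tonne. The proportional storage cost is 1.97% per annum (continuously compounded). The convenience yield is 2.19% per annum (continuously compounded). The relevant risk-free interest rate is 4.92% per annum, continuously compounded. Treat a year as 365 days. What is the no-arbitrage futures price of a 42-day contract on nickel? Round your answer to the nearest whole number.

Net carry = r + u − y = 0.0492 + 0.0197 − 0.0219 = 0.0470
F = S·e^((r+u−y)T) = 18242 · e^(0.0470 × 42/365) = 18242 · e^0.005408
= 18242 × 1.005423 = €18,341 per tonne

€18,341 per tonne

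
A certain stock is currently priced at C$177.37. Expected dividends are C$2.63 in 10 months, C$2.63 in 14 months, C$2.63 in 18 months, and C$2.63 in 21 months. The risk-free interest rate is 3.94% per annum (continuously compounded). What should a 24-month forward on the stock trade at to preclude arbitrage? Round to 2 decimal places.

PV(dividends) I = 2.63·e^(−0.0394·10/12) + 2.63·e^(−0.0394·14/12) + 2.63·e^(−0.0394·18/12) + 2.63·e^(−0.0394·21/12)
I = 2.5451 + 2.5118 + 2.4791 + 2.4548 = 9.9908
F = (S − I)·e^(rT) = (177.37 − 9.9908) · e^(0.0394·24/12)
= 167.3792 · e^0.078800 = 167.3792 × 1.081988 = C$181.10

C$181.10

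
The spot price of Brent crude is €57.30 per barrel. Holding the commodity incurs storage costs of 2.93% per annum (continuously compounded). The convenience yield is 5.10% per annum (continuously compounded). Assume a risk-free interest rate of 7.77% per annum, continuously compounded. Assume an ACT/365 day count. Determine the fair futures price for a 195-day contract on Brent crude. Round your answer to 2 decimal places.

€59.04 per barrel

Net carry = r + u − y = 0.0777 + 0.0293 − 0.0510 = 0.0560
F = S·e^((r+u−y)T) = 57.30 · e^(0.0560 × 195/365) = 57.30 · e^0.029918
= 57.30 × 1.030370 = €59.04 per barrel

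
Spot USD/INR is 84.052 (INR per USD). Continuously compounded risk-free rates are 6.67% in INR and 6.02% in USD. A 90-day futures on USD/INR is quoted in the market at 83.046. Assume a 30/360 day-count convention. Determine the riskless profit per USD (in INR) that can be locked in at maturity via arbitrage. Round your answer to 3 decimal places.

Fair futures: F* = S·e^(carry·T), with carry = (r_INR − r_USD) = 0.0667 − 0.0602 = 0.0065
F* = 84.052 · e^(0.0065 × 90/360) = 84.052 · e^0.001625 = 84.052 × 1.001626 = 84.1887
Market 83.046 < fair 84.1887: forward underpriced → reverse cash-and-carry (short spot, go long the forward).
At maturity, profit = |F_mkt − F*| = |83.046 − 84.1887| = 1.143 per USD (in INR)

1.143 per USD (in INR)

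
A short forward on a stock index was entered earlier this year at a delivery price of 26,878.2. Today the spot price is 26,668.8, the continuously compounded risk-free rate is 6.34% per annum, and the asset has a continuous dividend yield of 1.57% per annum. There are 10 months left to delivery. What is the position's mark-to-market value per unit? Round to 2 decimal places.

-827.16

Current fair forward for the remaining 10 months: F = S·e^((r − q)·T), (r − q) = 0.0634 − 0.0157 = 0.0477
F = 26668.8 · e^(0.0477 × 10/12) = 26668.8 × 1.04055060 = 27750.2358
Value of long forward = (F − K)·e^(−rT) = (27750.2358 − 26878.2) · e^(−0.0634·10/12)
= 872.0358 × 0.94853809 = 827.16
Short position value = −(long value) = -827.16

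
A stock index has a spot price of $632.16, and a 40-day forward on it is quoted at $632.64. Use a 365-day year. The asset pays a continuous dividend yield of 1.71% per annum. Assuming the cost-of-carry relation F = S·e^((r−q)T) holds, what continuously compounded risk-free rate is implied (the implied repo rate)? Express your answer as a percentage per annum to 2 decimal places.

From F = S·e^((r−q)T): (r − q) = ln(F/S)/T
ln(632.64/632.16) = ln(1.000759) = 0.000759
(r − q) = 0.000759 / (40/365) = 0.006926
r = ln(F/S)/T + q = 0.006926 + 0.0171 = 0.024026
r = 2.40%

2.40%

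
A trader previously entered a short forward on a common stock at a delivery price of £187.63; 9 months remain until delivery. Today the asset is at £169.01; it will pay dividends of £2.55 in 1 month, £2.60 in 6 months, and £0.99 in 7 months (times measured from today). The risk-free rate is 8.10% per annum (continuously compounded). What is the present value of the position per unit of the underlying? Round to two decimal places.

£13.53

PV(remaining dividends) I = 2.55·e^(−0.0810·1/12) + 2.60·e^(−0.0810·6/12) + 0.99·e^(−0.0810·7/12) = 5.9740
Current forward F = (S − I)·e^(rT) = (169.01 − 5.9740)·e^(0.0810·9/12) = 163.0360 × 1.062633 = 173.2474
Value (long) = (F − K)·e^(−rT) = (173.2474 − 187.63) × 0.941058 = -13.5349
Short position value = −(long value) = £13.53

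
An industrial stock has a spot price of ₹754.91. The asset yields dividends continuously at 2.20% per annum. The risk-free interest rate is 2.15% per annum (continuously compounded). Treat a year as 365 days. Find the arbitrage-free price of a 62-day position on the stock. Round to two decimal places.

F = S·e^((r − q)T) = 754.91 · e^((0.0215 − 0.0220) × 62/365)
= 754.91 · e^-0.000085 = 754.91 × 0.999915
F = ₹754.85

₹754.85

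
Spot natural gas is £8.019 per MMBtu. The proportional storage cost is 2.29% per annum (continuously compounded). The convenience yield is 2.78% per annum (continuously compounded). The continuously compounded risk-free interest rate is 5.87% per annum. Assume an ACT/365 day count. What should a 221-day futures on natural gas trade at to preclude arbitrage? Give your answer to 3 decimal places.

Net carry = r + u − y = 0.0587 + 0.0229 − 0.0278 = 0.0538
F = S·e^((r+u−y)T) = 8.019 · e^(0.0538 × 221/365) = 8.019 · e^0.032575
= 8.019 × 1.033111 = £8.285 per MMBtu

£8.285 per MMBtu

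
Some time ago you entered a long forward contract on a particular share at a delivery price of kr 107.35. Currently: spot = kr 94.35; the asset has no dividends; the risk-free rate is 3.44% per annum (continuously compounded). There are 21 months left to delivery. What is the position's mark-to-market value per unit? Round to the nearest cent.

-kr 6.73

Current fair forward for the remaining 21 months: F = S·e^(r·T), r = 0.0344
F = 94.35 · e^(0.0344 × 21/12) = 94.35 × 1.062049 = 100.2043
Value of long forward = (F − K)·e^(−rT) = (100.2043 − 107.35) · e^(−0.0344·21/12)
= -7.1457 × 0.941576 = -6.73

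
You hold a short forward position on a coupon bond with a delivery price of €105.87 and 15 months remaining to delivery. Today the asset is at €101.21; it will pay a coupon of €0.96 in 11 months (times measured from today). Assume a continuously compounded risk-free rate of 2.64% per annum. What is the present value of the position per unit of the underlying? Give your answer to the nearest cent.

PV(remaining coupons) I = 0.96·e^(−0.0264·11/12) = 0.9370
Current forward F = (S − I)·e^(rT) = (101.21 − 0.9370)·e^(0.0264·15/12) = 100.2730 × 1.033551 = 103.6373
Value (long) = (F − K)·e^(−rT) = (103.6373 − 105.87) × 0.967539 = -2.1602
Short position value = −(long value) = €2.16

€2.16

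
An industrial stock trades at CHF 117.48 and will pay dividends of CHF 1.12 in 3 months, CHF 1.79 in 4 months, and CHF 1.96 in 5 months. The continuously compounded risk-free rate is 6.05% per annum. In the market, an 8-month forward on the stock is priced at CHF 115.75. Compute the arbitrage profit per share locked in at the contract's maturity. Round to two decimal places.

CHF 1.60 per share

PV(dividends) I = 1.12·e^(−0.0605·3/12) + 1.79·e^(−0.0605·4/12) + 1.96·e^(−0.0605·5/12) = 4.7687
Fair forward F* = (S − I)·e^(rT) = (117.48 − 4.7687)·e^0.040333 = 112.7113 × 1.041157 = 117.3502
Market CHF 115.75 < fair 117.3502: forward underpriced → reverse cash-and-carry (short the stock, invest proceeds at r, pay the dividends, go long the forward).
Profit at T = |F_mkt − F*| = |115.75 − 117.3502| = CHF 1.60 per share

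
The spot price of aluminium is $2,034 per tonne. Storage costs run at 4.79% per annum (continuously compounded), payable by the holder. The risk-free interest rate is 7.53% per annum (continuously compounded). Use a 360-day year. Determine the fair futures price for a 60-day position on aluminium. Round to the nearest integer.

$2,076 per tonne

Net carry = r + u − y = 0.0753 + 0.0479 − 0.0000 = 0.1232
F = S·e^((r+u−y)T) = 2034 · e^(0.1232 × 60/360) = 2034 · e^0.020533
= 2034 × 1.020745 = $2,076 per tonne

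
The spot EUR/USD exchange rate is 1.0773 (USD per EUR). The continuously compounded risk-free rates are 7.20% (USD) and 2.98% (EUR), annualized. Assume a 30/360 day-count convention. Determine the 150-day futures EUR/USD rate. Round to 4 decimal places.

1.0964

F = S·e^((r_USD − r_EUR)T) = 1.0773 · e^((0.0720 − 0.0298) × 150/360)
= 1.0773 · e^0.017583 = 1.0773 × 1.017738
F = 1.0964 USD per EUR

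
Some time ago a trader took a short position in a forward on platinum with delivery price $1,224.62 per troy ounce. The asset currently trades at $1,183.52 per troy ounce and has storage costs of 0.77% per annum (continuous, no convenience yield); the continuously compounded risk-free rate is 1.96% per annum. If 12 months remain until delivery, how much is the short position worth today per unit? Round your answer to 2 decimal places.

Current fair forward for the remaining 12 months: F = S·e^((r + u)·T), (r + u) = 0.0196 + 0.0077 = 0.0273
F = 1183.52 · e^(0.0273 × 12/12) = 1183.52 × 1.02767606 = 1216.2752
Value of long forward = (F − K)·e^(−rT) = (1216.2752 − 1224.62) · e^(−0.0196·12/12)
= -8.3448 × 0.98059083 = -8.18
Short position value = −(long value) = $8.18

$8.18 per troy ounce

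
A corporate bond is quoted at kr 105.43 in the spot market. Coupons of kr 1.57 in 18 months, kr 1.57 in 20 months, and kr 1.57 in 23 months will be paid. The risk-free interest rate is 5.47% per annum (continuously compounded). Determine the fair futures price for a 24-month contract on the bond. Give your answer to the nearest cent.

kr 112.83

PV(coupons) I = 1.57·e^(−0.0547·18/12) + 1.57·e^(−0.0547·20/12) + 1.57·e^(−0.0547·23/12)
I = 1.4463 + 1.4332 + 1.4137 = 4.2932
F = (S − I)·e^(rT) = (105.43 − 4.2932) · e^(0.0547·24/12)
= 101.1368 · e^0.109400 = 101.1368 × 1.115609 = kr 112.83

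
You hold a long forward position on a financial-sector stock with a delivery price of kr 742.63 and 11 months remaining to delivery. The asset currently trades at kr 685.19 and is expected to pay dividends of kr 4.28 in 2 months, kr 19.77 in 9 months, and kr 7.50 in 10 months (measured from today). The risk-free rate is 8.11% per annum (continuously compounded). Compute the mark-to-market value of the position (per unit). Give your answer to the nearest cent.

-kr 34.07

PV(remaining dividends) I = 4.28·e^(−0.0811·2/12) + 19.77·e^(−0.0811·9/12) + 7.50·e^(−0.0811·10/12) = 29.8357
Current forward F = (S − I)·e^(rT) = (685.19 − 29.8357)·e^(0.0811·11/12) = 655.3543 × 1.077175 = 705.9313
Value (long) = (F − K)·e^(−rT) = (705.9313 − 742.63) × 0.928354 = -34.0694
Value = -kr 34.07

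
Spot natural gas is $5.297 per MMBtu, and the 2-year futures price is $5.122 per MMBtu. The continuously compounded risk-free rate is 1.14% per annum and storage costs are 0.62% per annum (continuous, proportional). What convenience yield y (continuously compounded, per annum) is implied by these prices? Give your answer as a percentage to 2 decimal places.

3.44%

F = S·e^((r+u−y)T) ⇒ (r+u−y) = ln(F/S)/T
ln(5.122/5.297) = -0.033596; /T ⇒ -0.016798
y = r + u − ln(F/S)/T = 0.0114 + 0.0062 + 0.016798 = 0.034398
y = 3.44%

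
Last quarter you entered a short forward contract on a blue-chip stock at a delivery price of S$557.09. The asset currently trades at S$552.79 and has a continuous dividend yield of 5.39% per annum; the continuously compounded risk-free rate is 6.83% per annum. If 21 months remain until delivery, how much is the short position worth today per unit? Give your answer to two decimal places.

Current fair forward for the remaining 21 months: F = S·e^((r − q)·T), (r − q) = 0.0683 − 0.0539 = 0.0144
F = 552.79 · e^(0.0144 × 21/12) = 552.79 × 1.025520 = 566.8972
Value of long forward = (F − K)·e^(−rT) = (566.8972 − 557.09) · e^(−0.0683·21/12)
= 9.8072 × 0.887342 = 8.70
Short position value = −(long value) = -S$8.70

-S$8.70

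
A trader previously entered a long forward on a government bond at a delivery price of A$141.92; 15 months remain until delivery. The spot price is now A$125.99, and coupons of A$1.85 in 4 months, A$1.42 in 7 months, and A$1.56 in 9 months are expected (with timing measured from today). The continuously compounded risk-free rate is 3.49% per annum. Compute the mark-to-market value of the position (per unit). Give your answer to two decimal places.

PV(remaining coupons) I = 1.85·e^(−0.0349·4/12) + 1.42·e^(−0.0349·7/12) + 1.56·e^(−0.0349·9/12) = 4.7397
Current forward F = (S − I)·e^(rT) = (125.99 − 4.7397)·e^(0.0349·15/12) = 121.2503 × 1.044591 = 126.6570
Value (long) = (F − K)·e^(−rT) = (126.6570 − 141.92) × 0.957313 = -14.6115
Value = -A$14.61

-A$14.61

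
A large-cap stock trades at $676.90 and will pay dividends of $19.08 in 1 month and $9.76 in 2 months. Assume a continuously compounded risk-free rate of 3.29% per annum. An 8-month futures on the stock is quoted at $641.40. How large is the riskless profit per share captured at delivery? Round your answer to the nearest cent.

PV(dividends) I = 19.08·e^(−0.0329·1/12) + 9.76·e^(−0.0329·2/12) = 28.7344
Fair futures F* = (S − I)·e^(rT) = (676.90 − 28.7344)·e^0.021933 = 648.1656 × 1.022175 = 662.5387
Market $641.40 < fair 662.5387: forward underpriced → reverse cash-and-carry (short the stock, invest proceeds at r, pay the dividends, go long the forward).
Profit at T = |F_mkt − F*| = |641.40 − 662.5387| = $21.14 per share

$21.14 per share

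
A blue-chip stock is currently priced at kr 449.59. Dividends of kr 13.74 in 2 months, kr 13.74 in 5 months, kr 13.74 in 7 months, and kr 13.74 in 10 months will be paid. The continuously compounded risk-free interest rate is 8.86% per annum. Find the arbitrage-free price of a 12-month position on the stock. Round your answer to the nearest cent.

kr 433.78

PV(dividends) I = 13.74·e^(−0.0886·2/12) + 13.74·e^(−0.0886·5/12) + 13.74·e^(−0.0886·7/12) + 13.74·e^(−0.0886·10/12)
I = 13.5386 + 13.2420 + 13.0479 + 12.7621 = 52.5906
F = (S − I)·e^(rT) = (449.59 − 52.5906) · e^(0.0886·12/12)
= 396.9994 · e^0.088600 = 396.9994 × 1.092644 = kr 433.78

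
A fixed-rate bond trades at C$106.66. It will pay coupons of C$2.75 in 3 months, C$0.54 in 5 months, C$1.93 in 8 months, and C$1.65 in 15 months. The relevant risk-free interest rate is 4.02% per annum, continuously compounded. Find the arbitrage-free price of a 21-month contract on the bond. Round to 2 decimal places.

PV(coupons) I = 2.75·e^(−0.0402·3/12) + 0.54·e^(−0.0402·5/12) + 1.93·e^(−0.0402·8/12) + 1.65·e^(−0.0402·15/12)
I = 2.7225 + 0.5310 + 1.8790 + 1.5691 = 6.7016
F = (S − I)·e^(rT) = (106.66 − 6.7016) · e^(0.0402·21/12)
= 99.9584 · e^0.070350 = 99.9584 × 1.072884 = C$107.24

C$107.24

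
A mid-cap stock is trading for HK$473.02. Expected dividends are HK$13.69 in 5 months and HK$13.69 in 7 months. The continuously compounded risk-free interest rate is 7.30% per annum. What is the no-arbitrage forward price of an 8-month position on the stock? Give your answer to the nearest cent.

HK$468.89

PV(dividends) I = 13.69·e^(−0.0730·5/12) + 13.69·e^(−0.0730·7/12)
I = 13.2799 + 13.1193 = 26.3992
F = (S − I)·e^(rT) = (473.02 − 26.3992) · e^(0.0730·8/12)
= 446.6208 · e^0.048667 = 446.6208 × 1.049871 = HK$468.89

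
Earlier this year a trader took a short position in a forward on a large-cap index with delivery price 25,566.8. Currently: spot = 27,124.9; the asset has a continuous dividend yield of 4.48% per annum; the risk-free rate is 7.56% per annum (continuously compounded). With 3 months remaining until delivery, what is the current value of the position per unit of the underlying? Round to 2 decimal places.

Current fair forward for the remaining 3 months: F = S·e^((r − q)·T), (r − q) = 0.0756 − 0.0448 = 0.0308
F = 27124.9 · e^(0.0308 × 3/12) = 27124.9 × 1.00772972 = 27334.5679
Value of long forward = (F − K)·e^(−rT) = (27334.5679 − 25566.8) · e^(−0.0756·3/12)
= 1767.7679 × 0.98127749 = 1734.67
Short position value = −(long value) = -1734.67

-1734.67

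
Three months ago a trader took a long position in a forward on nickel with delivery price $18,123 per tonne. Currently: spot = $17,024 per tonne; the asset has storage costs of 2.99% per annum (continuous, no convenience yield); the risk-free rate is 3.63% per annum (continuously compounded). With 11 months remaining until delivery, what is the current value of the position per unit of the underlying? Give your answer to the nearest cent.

-$32.83 per tonne

Current fair forward for the remaining 11 months: F = S·e^((r + u)·T), (r + u) = 0.0363 + 0.0299 = 0.0662
F = 17024 · e^(0.0662 × 11/12) = 17024 × 1.06256238 = 18089.0620
Value of long forward = (F − K)·e^(−rT) = (18089.0620 − 18123) · e^(−0.0363·11/12)
= -33.9380 × 0.96727252 = -32.83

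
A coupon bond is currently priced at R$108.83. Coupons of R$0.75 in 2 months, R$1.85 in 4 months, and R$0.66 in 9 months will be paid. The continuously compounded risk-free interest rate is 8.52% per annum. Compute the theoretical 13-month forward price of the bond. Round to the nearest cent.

PV(coupons) I = 0.75·e^(−0.0852·2/12) + 1.85·e^(−0.0852·4/12) + 0.66·e^(−0.0852·9/12)
I = 0.7394 + 1.7982 + 0.6191 = 3.1567
F = (S − I)·e^(rT) = (108.83 − 3.1567) · e^(0.0852·13/12)
= 105.6733 · e^0.092300 = 105.6733 × 1.096694 = R$115.89

R$115.89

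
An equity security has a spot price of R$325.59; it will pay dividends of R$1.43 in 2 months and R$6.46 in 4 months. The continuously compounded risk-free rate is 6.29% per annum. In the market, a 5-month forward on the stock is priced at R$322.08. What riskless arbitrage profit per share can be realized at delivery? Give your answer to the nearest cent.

PV(dividends) I = 1.43·e^(−0.0629·2/12) + 6.46·e^(−0.0629·4/12) = 7.7411
Fair forward F* = (S − I)·e^(rT) = (325.59 − 7.7411)·e^0.026208 = 317.8489 × 1.026554 = 326.2891
Market R$322.08 < fair 326.2891: forward underpriced → reverse cash-and-carry (short the stock, invest proceeds at r, pay the dividends, go long the forward).
Profit at T = |F_mkt − F*| = |322.08 − 326.2891| = R$4.21 per share

R$4.21 per share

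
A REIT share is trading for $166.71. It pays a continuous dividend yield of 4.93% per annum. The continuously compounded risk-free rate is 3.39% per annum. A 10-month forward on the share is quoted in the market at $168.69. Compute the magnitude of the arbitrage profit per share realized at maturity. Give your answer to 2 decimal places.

Fair forward: F* = S·e^(carry·T), with carry = (r − q) = 0.0339 − 0.0493 = -0.0154
F* = 166.71 · e^(-0.0154 × 10/12) = 166.71 · e^-0.012833 = 166.71 × 0.987249 = $164.5843
Market $168.69 > fair $164.5843: forward overpriced → cash-and-carry (buy spot, short the forward).
At maturity, profit = |F_mkt − F*| = |168.69 − 164.5843| = $4.11 per share

$4.11 per share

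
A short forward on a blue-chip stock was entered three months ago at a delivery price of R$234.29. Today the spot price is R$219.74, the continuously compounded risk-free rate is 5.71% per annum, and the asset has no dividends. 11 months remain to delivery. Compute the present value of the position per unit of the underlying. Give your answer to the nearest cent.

R$2.60

Current fair forward for the remaining 11 months: F = S·e^(r·T), r = 0.0571
F = 219.74 · e^(0.0571 × 11/12) = 219.74 × 1.053736 = 231.5479
Value of long forward = (F − K)·e^(−rT) = (231.5479 − 234.29) · e^(−0.0571·11/12)
= -2.7421 × 0.949005 = -2.60
Short position value = −(long value) = R$2.60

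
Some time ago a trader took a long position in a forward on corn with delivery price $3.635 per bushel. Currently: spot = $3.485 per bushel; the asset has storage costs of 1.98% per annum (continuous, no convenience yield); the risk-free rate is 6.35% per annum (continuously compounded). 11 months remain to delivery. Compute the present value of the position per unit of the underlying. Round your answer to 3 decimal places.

Current fair forward for the remaining 11 months: F = S·e^((r + u)·T), (r + u) = 0.0635 + 0.0198 = 0.0833
F = 3.485 · e^(0.0833 × 11/12) = 3.485 × 1.079349 = 3.7615
Value of long forward = (F − K)·e^(−rT) = (3.7615 − 3.635) · e^(−0.0635·11/12)
= 0.1265 × 0.943453 = 0.119

$0.119 per bushel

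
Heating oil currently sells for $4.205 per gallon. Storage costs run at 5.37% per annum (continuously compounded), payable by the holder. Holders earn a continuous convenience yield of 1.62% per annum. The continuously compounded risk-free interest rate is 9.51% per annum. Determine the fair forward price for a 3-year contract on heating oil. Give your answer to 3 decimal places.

Net carry = r + u − y = 0.0951 + 0.0537 − 0.0162 = 0.1326
F = S·e^((r+u−y)T) = 4.205 · e^(0.1326 × 3) = 4.205 · e^0.397800
= 4.205 × 1.488546 = $6.259 per gallon

$6.259 per gallon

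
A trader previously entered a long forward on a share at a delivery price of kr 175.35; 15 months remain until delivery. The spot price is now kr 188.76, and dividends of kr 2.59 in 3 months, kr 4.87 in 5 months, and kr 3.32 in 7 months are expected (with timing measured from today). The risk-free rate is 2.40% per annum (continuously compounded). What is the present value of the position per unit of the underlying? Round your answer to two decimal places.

kr 7.92

PV(remaining dividends) I = 2.59·e^(−0.0240·3/12) + 4.87·e^(−0.0240·5/12) + 3.32·e^(−0.0240·7/12) = 10.6699
Current forward F = (S − I)·e^(rT) = (188.76 − 10.6699)·e^(0.0240·15/12) = 178.0901 × 1.030455 = 183.5138
Value (long) = (F − K)·e^(−rT) = (183.5138 − 175.35) × 0.970446 = 7.9225
Value = kr 7.92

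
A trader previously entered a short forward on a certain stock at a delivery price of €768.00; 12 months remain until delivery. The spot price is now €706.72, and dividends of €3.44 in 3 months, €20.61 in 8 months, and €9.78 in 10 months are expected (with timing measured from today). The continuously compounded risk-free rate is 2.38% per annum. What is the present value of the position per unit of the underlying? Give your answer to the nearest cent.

€76.51

PV(remaining dividends) I = 3.44·e^(−0.0238·3/12) + 20.61·e^(−0.0238·8/12) + 9.78·e^(−0.0238·10/12) = 33.2931
Current forward F = (S − I)·e^(rT) = (706.72 − 33.2931)·e^(0.0238·12/12) = 673.4269 × 1.024085 = 689.6464
Value (long) = (F − K)·e^(−rT) = (689.6464 − 768.00) × 0.976481 = -76.5108
Short position value = −(long value) = €76.51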